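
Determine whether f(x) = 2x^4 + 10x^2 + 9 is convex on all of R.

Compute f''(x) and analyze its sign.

f(x) = 2x^4 + 10x^2 + 9
f'(x) = 8x^3 + 20x
f''(x) = 24x^2 + 20
f''(x) = 24x^2 + 20 >= 20 > 0 for all x
Therefore, f is convex on R.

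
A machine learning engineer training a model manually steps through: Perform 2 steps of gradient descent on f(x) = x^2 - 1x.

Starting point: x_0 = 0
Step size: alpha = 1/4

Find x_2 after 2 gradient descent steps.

f(x) = x^2 - 1x, f'(x) = 2x + (-1)
Step 1: f'(0) = -1, x_1 = 0 - 1/4 * -1 = 1/4
Step 2: f'(1/4) = -1/2, x_2 = 1/4 - 1/4 * -1/2 = 3/8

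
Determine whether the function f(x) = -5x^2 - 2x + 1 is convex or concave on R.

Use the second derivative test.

f(x) = -5x^2 - 2x + 1
f'(x) = -10x - 2
f''(x) = -10
Since f''(x) = -10 < 0 for all x, f is concave on R.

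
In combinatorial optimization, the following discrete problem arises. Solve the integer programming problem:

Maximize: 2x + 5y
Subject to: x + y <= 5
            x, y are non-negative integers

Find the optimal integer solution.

Objective: 2x + 5y, constraint: x + y <= 5
Coefficient of y is 5 > coefficient of x is 2, so allocate the entire budget to y.
Optimal: x = 0, y = 5, value = 25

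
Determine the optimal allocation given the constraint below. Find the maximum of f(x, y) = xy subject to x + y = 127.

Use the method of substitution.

Substitute y = 127 - x into f(x,y) = xy:
g(x) = x(127 - x) = 127x - x^2
g'(x) = 127 - 2x = 0  =>  x = 127/2
y = 127 - 127/2 = 127/2
Maximum value = (127/2) * (127/2) = 16129/4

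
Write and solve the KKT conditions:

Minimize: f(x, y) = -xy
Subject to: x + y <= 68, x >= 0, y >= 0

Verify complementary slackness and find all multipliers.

Problem: min -xy s.t. x + y <= 68 (multiplier lambda), x >= 0 (mu_x), y >= 0 (mu_y)
KKT stationarity: -y + lambda - mu_x = 0, -x + lambda - mu_y = 0, with lambda, mu_x, mu_y >= 0
Complementary slackness: lambda*(x + y - 68) = 0, mu_x*x = 0, mu_y*y = 0
If lambda = 0: y = -mu_x <= 0 and x = -mu_y <= 0 force x = y = 0 with f = 0; but x = y = 34 is feasible with f = -1156 < 0, so this is not the minimum. Hence lambda > 0 and x + y = 68.
Try x > 0, y > 0 (so mu_x = mu_y = 0): y = lambda, x = lambda => x = y = lambda
x + y = 68 => 2*lambda = 68 => lambda = 34
x* = y* = 34 > 0, consistent with mu_x = mu_y = 0.
(Any feasible point with x = 0 or y = 0 has f = 0 > -1156, so the minimum is not on those boundaries.)
min(-xy) = -1156 (i.e. max xy = 1156)
Multipliers: lambda = 34, mu_x = 0, mu_y = 0
Complementary slackness: lambda*(x + y - 68) = 34*(34 + 34 - 68) = 0, mu_x*x = 0*34 = 0, mu_y*y = 0*34 = 0. Satisfied.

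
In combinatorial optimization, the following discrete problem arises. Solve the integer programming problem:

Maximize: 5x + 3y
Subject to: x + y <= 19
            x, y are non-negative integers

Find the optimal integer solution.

Objective: 5x + 3y, constraint: x + y <= 19
Coefficient of x is 5 >= coefficient of y is 3, so allocate the entire budget to x.
Optimal: x = 19, y = 0, value = 95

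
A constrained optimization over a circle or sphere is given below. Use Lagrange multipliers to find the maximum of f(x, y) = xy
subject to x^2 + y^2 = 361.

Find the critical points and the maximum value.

Lagrange conditions: y = 2*lambda*x and x = 2*lambda*y
If x = 0 then y = 0, violating the constraint, so x, y != 0.
Dividing: y/x = x/y => x^2 = y^2 => y = x or y = -x
Constraint: 2x^2 = 361 => x^2 = 361/2 => x = +/-sqrt(361/2)
Critical points: (sqrt(361/2), sqrt(361/2)), (-sqrt(361/2), -sqrt(361/2)), (sqrt(361/2), -sqrt(361/2)), (-sqrt(361/2), sqrt(361/2))
  y = x:  xy = x^2 = 361/2  at (sqrt(361/2), sqrt(361/2)) and (-sqrt(361/2), -sqrt(361/2))
  y = -x: xy = -x^2 = -361/2 at (sqrt(361/2), -sqrt(361/2)) and (-sqrt(361/2), sqrt(361/2))
Maximum xy = 361/2 at (sqrt(361/2), sqrt(361/2)) and (-sqrt(361/2), -sqrt(361/2))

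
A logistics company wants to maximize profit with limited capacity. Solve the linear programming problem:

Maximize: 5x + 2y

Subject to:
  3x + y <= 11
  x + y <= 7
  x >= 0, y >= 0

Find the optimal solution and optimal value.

Feasible vertices: (0, 0), (0, 7), (2, 5), (11/3, 0)
Objective 5x + 2y at each:
  (0, 0): 0
  (0, 7): 14
  (2, 5): 20
  (11/3, 0): 55/3
Maximum is 20 at (2, 5).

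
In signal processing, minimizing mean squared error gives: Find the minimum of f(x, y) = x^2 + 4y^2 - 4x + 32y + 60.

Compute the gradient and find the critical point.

f(x,y) = x^2 + 4y^2 - 4x + 32y + 60
df/dx = 2x + (-4) = 0  =>  x = 2
df/dy = 8y + (32) = 0  =>  y = -4
f(2, -4) = 1*(2)^2 + 4*(-4)^2 + -4*(2) + 32*(-4) + 60 = -8
Hessian is diagonal with entries 2, 8 > 0, so this is a minimum.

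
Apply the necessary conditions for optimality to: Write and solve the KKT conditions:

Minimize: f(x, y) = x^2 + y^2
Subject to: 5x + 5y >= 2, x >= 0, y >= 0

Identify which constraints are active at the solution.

KKT conditions for min x^2 + y^2 s.t. 5x + 5y >= 2, x >= 0, y >= 0:
Stationarity: 2x = mu*5 + mu_x, 2y = mu*5 + mu_y, with mu, mu_x, mu_y >= 0
Complementary slackness: mu*(5x + 5y - 2) = 0, mu_x*x = 0, mu_y*y = 0
(0, 0) is infeasible (5*0 + 5*0 < 2), so if mu = 0 stationarity would force x = mu_x/2 >= 0, y = mu_y/2 >= 0 with mu_x*x = mu_y*y = 0, i.e. x = y = 0: contradiction. Hence mu > 0 and 5x + 5y = 2 is active.
Try x > 0, y > 0 (so mu_x = mu_y = 0): x = 5*mu/2, y = 5*mu/2
Substitute: 5*(5*mu/2) + 5*(5*mu/2) = 2
  mu*50/2 = 2 => mu = 2/25
x* = 1/5 > 0, y* = 1/5 > 0, consistent with mu_x = mu_y = 0.
f is convex and the constraints are linear, so this KKT point is the global minimum.
f* = 2/25
Active constraints: 5x + 5y >= 2 (holds with equality, mu = 2/25 > 0); x >= 0 and y >= 0 are inactive (mu_x = mu_y = 0).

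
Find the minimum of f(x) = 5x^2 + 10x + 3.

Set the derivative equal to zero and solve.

f(x) = 5x^2 + 10x + 3
f'(x) = 10x + (10) = 0
x = -10/10 = -1
f(-1) = -2
Since f''(x) = 10 > 0, this is a minimum.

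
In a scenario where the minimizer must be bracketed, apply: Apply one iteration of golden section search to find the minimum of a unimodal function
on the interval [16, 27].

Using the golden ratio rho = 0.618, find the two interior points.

Golden section search on [16, 27].
Golden ratio rho = 0.618 (approx).
Interior points:
  x_1 = 16 + (1-0.618)*11 = 20.2020
  x_2 = 16 + 0.618*11 = 22.7980
Compare f(x_1) and f(x_2) to determine which subinterval to keep.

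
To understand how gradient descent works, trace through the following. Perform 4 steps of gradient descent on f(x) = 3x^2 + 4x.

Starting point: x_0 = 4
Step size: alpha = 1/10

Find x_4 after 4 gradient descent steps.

f(x) = 3x^2 + 4x, f'(x) = 6x + (4)
Step 1: f'(4) = 28, x_1 = 4 - 1/10 * 28 = 6/5
Step 2: f'(6/5) = 56/5, x_2 = 6/5 - 1/10 * 56/5 = 2/25
Step 3: f'(2/25) = 112/25, x_3 = 2/25 - 1/10 * 112/25 = -46/125
Step 4: f'(-46/125) = 224/125, x_4 = -46/125 - 1/10 * 224/125 = -342/625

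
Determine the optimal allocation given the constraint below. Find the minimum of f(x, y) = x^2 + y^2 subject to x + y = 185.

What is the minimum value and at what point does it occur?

Substitute y = 185 - x into f(x,y) = x^2 + y^2:
g(x) = x^2 + (185 - x)^2 = 2x^2 - 370x + 34225
g'(x) = 4x - 370 = 0  =>  x = 185/2
y = 185 - 185/2 = 185/2
Minimum value = (185/2)^2 + (185/2)^2 = 34225/2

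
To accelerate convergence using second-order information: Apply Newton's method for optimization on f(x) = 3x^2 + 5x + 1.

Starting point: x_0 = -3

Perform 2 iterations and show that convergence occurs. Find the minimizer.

f(x) = 3x^2 + 5x + 1, f'(x) = 6x + (5), f''(x) = 6
Step 1: f'(-3) = -13, x_1 = -3 - -13/6 = -5/6
Step 2: f'(-5/6) = 0, x_2 = -5/6 (converged)
Newton's method converges in 1 step for quadratics.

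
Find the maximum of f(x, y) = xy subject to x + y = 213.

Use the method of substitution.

Substitute y = 213 - x into f(x,y) = xy:
g(x) = x(213 - x) = 213x - x^2
g'(x) = 213 - 2x = 0  =>  x = 213/2
y = 213 - 213/2 = 213/2
Maximum value = (213/2) * (213/2) = 45369/4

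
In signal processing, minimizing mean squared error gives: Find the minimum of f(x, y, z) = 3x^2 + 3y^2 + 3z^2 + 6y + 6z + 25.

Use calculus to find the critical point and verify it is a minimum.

f(x,y,z) = 3x^2 + 3y^2 + 3z^2 + 6y + 6z + 25
df/dx = 6x + (0) = 0 => x = 0
df/dy = 6y + (6) = 0 => y = -1
df/dz = 6z + (6) = 0 => z = -1
f(0,-1,-1) = 3*(0)^2 + 3*(-1)^2 + 3*(-1)^2 + 6*(-1) + 6*(-1) + 25 = 19
Hessian is diagonal with entries 6, 6, 6 > 0, confirmed minimum.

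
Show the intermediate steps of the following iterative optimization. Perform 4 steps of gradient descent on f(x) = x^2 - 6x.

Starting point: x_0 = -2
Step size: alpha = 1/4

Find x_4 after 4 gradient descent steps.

f(x) = x^2 - 6x, f'(x) = 2x + (-6)
Step 1: f'(-2) = -10, x_1 = -2 - 1/4 * -10 = 1/2
Step 2: f'(1/2) = -5, x_2 = 1/2 - 1/4 * -5 = 7/4
Step 3: f'(7/4) = -5/2, x_3 = 7/4 - 1/4 * -5/2 = 19/8
Step 4: f'(19/8) = -5/4, x_4 = 19/8 - 1/4 * -5/4 = 43/16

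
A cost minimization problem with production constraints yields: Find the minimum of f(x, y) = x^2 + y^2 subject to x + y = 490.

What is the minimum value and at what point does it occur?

Substitute y = 490 - x into f(x,y) = x^2 + y^2:
g(x) = x^2 + (490 - x)^2 = 2x^2 - 980x + 240100
g'(x) = 4x - 980 = 0  =>  x = 245
y = 490 - 245 = 245
Minimum value = 245^2 + 245^2 = 120050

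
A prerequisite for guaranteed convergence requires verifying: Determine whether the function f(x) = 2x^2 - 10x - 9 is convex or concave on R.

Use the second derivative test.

f(x) = 2x^2 - 10x - 9
f'(x) = 4x - 10
f''(x) = 4
Since f''(x) = 4 > 0 for all x, f is convex on R.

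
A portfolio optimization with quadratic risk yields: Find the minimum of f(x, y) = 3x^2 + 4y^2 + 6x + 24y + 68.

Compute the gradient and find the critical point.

f(x,y) = 3x^2 + 4y^2 + 6x + 24y + 68
df/dx = 6x + (6) = 0  =>  x = -1
df/dy = 8y + (24) = 0  =>  y = -3
f(-1, -3) = 3*(-1)^2 + 4*(-3)^2 + 6*(-1) + 24*(-3) + 68 = 29
Hessian is diagonal with entries 6, 8 > 0, so this is a minimum.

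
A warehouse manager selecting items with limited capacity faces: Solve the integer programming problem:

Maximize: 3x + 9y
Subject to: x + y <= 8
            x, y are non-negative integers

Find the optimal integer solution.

Objective: 3x + 9y, constraint: x + y <= 8
Coefficient of y is 9 > coefficient of x is 3, so allocate the entire budget to y.
Optimal: x = 0, y = 8, value = 72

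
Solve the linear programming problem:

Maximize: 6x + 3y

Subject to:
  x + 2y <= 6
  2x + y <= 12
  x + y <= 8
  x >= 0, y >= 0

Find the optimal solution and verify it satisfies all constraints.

Feasible vertices: (0, 0), (0, 3), (6, 0)
Objective 6x + 3y at each vertex:
  (0, 0): 0
  (0, 3): 9
  (6, 0): 36
Maximum is 36 at (6, 0).
Verify constraints at (x, y) = (6, 0):
  1*6 + 2*0 = 6 <= 6 (active)
  2*6 + 1*0 = 12 <= 12 (active)
  1*6 + 1*0 = 6 <= 8
  x = 6 >= 0, y = 0 >= 0. All constraints satisfied.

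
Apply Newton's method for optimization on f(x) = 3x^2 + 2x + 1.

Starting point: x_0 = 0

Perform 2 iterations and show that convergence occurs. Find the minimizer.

f(x) = 3x^2 + 2x + 1, f'(x) = 6x + (2), f''(x) = 6
Step 1: f'(0) = 2, x_1 = 0 - 2/6 = -1/3
Step 2: f'(-1/3) = 0, x_2 = -1/3 (converged)
Newton's method converges in 1 step for quadratics.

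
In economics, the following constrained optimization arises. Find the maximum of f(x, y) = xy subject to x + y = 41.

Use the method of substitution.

Substitute y = 41 - x into f(x,y) = xy:
g(x) = x(41 - x) = 41x - x^2
g'(x) = 41 - 2x = 0  =>  x = 41/2
y = 41 - 41/2 = 41/2
Maximum value = (41/2) * (41/2) = 1681/4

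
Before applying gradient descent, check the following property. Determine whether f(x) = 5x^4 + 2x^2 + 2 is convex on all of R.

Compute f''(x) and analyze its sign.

f(x) = 5x^4 + 2x^2 + 2
f'(x) = 20x^3 + 4x
f''(x) = 60x^2 + 4
f''(x) = 60x^2 + 4 >= 4 > 0 for all x
Therefore, f is convex on R.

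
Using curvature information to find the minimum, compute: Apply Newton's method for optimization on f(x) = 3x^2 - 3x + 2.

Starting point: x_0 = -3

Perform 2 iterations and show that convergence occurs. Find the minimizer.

f(x) = 3x^2 - 3x + 2, f'(x) = 6x + (-3), f''(x) = 6
Step 1: f'(-3) = -21, x_1 = -3 - -21/6 = 1/2
Step 2: f'(1/2) = 0, x_2 = 1/2 (converged)
Newton's method converges in 1 step for quadratics.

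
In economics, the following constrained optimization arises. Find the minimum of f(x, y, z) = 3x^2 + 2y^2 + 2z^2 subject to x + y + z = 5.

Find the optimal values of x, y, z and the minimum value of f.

Using Lagrange multipliers on f = 3x^2 + 2y^2 + 2z^2 with constraint x + y + z = 5:
Conditions: 2*3*x = lambda, 2*2*y = lambda, 2*2*z = lambda
So x = lambda/6, y = lambda/4, z = lambda/4
Substituting into constraint: lambda * (2/3) = 5
lambda = 15/2
x = 5/4, y = 15/8, z = 15/8
Minimum value = 75/4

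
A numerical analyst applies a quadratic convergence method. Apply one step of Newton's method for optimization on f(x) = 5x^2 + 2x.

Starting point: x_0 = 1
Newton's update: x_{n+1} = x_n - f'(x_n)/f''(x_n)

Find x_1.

f(x) = 5x^2 + 2x
f'(x) = 10x + (2), f''(x) = 10
Newton step: x_1 = x_0 - f'(x_0)/f''(x_0)
f'(1) = 12
x_1 = 1 - 12/10 = -1/5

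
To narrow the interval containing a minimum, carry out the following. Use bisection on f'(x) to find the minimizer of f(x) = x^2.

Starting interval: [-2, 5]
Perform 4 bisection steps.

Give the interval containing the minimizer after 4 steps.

Finding critical point of f(x) = x^2 using bisection on f'(x) = 2x + 0.
f'(x) = 0 when x = 0.
Starting interval: [-2, 5]
Step 1: mid = 3/2, f'(mid) = 3, new interval = [-2, 3/2]
Step 2: mid = -1/4, f'(mid) = -1/2, new interval = [-1/4, 3/2]
Step 3: mid = 5/8, f'(mid) = 5/4, new interval = [-1/4, 5/8]
Step 4: mid = 3/16, f'(mid) = 3/8, new interval = [-1/4, 3/16]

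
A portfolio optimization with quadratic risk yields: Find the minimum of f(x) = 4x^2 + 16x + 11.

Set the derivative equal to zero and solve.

f(x) = 4x^2 + 16x + 11
f'(x) = 8x + (16) = 0
x = -16/8 = -2
f(-2) = -5
Since f''(x) = 8 > 0, this is a minimum.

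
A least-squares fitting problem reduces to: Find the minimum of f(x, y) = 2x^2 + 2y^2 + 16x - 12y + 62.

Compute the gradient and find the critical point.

f(x,y) = 2x^2 + 2y^2 + 16x - 12y + 62
df/dx = 4x + (16) = 0  =>  x = -4
df/dy = 4y + (-12) = 0  =>  y = 3
f(-4, 3) = 2*(-4)^2 + 2*(3)^2 + 16*(-4) + -12*(3) + 62 = 12
Hessian is diagonal with entries 4, 4 > 0, so this is a minimum.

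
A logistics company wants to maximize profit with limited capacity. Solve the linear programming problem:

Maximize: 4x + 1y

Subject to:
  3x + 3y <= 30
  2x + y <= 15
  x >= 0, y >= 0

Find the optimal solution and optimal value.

Feasible vertices: (0, 0), (0, 10), (5, 5), (15/2, 0)
Objective 4x + 1y at each:
  (0, 0): 0
  (0, 10): 10
  (5, 5): 25
  (15/2, 0): 30
Maximum is 30 at (15/2, 0).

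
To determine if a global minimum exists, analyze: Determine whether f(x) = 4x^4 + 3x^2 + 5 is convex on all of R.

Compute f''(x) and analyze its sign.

f(x) = 4x^4 + 3x^2 + 5
f'(x) = 16x^3 + 6x
f''(x) = 48x^2 + 6
f''(x) = 48x^2 + 6 >= 6 > 0 for all x
Therefore, f is convex on R.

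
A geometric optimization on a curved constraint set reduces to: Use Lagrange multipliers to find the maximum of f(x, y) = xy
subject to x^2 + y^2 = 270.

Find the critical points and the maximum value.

Lagrange conditions: y = 2*lambda*x and x = 2*lambda*y
If x = 0 then y = 0, violating the constraint, so x, y != 0.
Dividing: y/x = x/y => x^2 = y^2 => y = x or y = -x
Constraint: 2x^2 = 270 => x^2 = 135 => x = +/-sqrt(135)
Critical points: (sqrt(135), sqrt(135)), (-sqrt(135), -sqrt(135)), (sqrt(135), -sqrt(135)), (-sqrt(135), sqrt(135))
  y = x:  xy = x^2 = 135  at (sqrt(135), sqrt(135)) and (-sqrt(135), -sqrt(135))
  y = -x: xy = -x^2 = -135 at (sqrt(135), -sqrt(135)) and (-sqrt(135), sqrt(135))
Maximum xy = 135 at (sqrt(135), sqrt(135)) and (-sqrt(135), -sqrt(135))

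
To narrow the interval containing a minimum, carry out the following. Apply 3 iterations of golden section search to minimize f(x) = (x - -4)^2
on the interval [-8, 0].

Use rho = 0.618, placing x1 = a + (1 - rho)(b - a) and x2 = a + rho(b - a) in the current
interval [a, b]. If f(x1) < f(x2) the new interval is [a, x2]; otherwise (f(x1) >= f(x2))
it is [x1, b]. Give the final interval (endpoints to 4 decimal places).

Golden section search for min of f(x) = (x - -4)^2 on [-8, 0].
Each step: x1 = a + (1 - rho)(b - a), x2 = a + rho(b - a); if f(x1) < f(x2) keep [a, x2], otherwise keep [x1, b].
Step 1: [-8.0000, 0.0000], x1=-4.9440 (f=0.8911), x2=-3.0560 (f=0.8911); f(x1) = f(x2) (tie, not '<') => keep [-4.9440, 0.0000]
Step 2: [-4.9440, 0.0000], x1=-3.0554 (f=0.8923), x2=-1.8886 (f=4.4580); f(x1) < f(x2) => keep [-4.9440, -1.8886]
Step 3: [-4.9440, -1.8886], x1=-3.7768 (f=0.0498), x2=-3.0558 (f=0.8916); f(x1) < f(x2) => keep [-4.9440, -3.0558]
Final interval: [-4.9440, -3.0558]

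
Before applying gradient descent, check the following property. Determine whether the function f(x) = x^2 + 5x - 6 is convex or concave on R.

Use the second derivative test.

f(x) = x^2 + 5x - 6
f'(x) = 2x + 5
f''(x) = 2
Since f''(x) = 2 > 0 for all x, f is convex on R.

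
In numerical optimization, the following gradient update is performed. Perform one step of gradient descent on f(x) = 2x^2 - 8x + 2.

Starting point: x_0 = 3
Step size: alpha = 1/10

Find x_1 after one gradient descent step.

f(x) = 2x^2 - 8x + 2
f'(x) = 4x - 8
f'(3) = 4*3 + (-8) = 4
x_1 = x_0 - alpha * f'(x_0) = 3 - 1/10 * 4 = 13/5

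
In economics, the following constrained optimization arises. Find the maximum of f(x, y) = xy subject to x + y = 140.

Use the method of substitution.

Substitute y = 140 - x into f(x,y) = xy:
g(x) = x(140 - x) = 140x - x^2
g'(x) = 140 - 2x = 0  =>  x = 70
y = 140 - 70 = 70
Maximum value = 70 * 70 = 4900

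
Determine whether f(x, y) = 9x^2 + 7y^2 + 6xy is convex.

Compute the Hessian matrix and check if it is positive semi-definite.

f(x,y) = 9x^2 + 7y^2 + 6xy
Hessian H = [[18, 6], [6, 14]]
trace(H) = 32, det(H) = 216
Eigenvalues: (32 +/- sqrt(160)) / 2 = 22.32, 9.675
Since both eigenvalues > 0, f is convex.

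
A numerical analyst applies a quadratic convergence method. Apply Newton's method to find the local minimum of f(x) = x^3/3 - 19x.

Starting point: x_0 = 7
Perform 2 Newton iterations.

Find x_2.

f(x) = x^3/3 - 19x
f'(x) = x^2 - 19, f''(x) = 2x
Newton update: x_{n+1} = x_n - (x_n^2 - 19)/(2*x_n)
Step 1: x_0 = 7, f'=30, f''=14, x_1 = 34/7
Step 2: x_1 = 34/7, f'=225/49, f''=68/7, x_2 = 2087/476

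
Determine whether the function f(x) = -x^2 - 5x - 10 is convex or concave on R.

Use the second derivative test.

f(x) = -x^2 - 5x - 10
f'(x) = -2x - 5
f''(x) = -2
Since f''(x) = -2 < 0 for all x, f is concave on R.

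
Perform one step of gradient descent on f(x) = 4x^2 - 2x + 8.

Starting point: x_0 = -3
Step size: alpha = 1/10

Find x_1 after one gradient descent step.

f(x) = 4x^2 - 2x + 8
f'(x) = 8x - 2
f'(-3) = 8*-3 + (-2) = -26
x_1 = x_0 - alpha * f'(x_0) = -3 - 1/10 * -26 = -2/5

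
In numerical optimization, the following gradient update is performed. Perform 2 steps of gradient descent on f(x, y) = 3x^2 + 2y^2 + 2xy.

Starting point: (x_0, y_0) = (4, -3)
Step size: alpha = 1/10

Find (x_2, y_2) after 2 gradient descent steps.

f(x,y) = 3x^2 + 2y^2 + 2xy
grad_x = 6x + 2y, grad_y = 4y + 2x
Step 1: grad = (18, -4), (11/5, -13/5)
Step 2: grad = (8, -6), (7/5, -2)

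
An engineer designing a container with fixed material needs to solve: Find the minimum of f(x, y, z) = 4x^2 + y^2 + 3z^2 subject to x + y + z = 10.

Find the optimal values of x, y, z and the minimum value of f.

Using Lagrange multipliers on f = 4x^2 + y^2 + 3z^2 with constraint x + y + z = 10:
Conditions: 2*4*x = lambda, 2*1*y = lambda, 2*3*z = lambda
So x = lambda/8, y = lambda/2, z = lambda/6
Substituting into constraint: lambda * (19/24) = 10
lambda = 240/19
x = 30/19, y = 120/19, z = 40/19
Minimum value = 1200/19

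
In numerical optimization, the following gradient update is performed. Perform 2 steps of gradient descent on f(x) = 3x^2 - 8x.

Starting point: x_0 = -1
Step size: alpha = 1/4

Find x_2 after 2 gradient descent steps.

f(x) = 3x^2 - 8x, f'(x) = 6x + (-8)
Step 1: f'(-1) = -14, x_1 = -1 - 1/4 * -14 = 5/2
Step 2: f'(5/2) = 7, x_2 = 5/2 - 1/4 * 7 = 3/4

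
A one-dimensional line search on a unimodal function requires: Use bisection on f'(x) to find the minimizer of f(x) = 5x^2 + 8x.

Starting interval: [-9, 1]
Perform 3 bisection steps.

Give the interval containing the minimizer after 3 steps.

Finding critical point of f(x) = 5x^2 + 8x using bisection on f'(x) = 10x + 8.
f'(x) = 0 when x = -4/5.
Starting interval: [-9, 1]
Step 1: mid = -4, f'(mid) = -32, new interval = [-4, 1]
Step 2: mid = -3/2, f'(mid) = -7, new interval = [-3/2, 1]
Step 3: mid = -1/4, f'(mid) = 11/2, new interval = [-3/2, -1/4]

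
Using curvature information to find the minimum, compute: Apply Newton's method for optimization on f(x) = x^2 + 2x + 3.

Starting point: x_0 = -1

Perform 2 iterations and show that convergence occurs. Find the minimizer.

f(x) = x^2 + 2x + 3, f'(x) = 2x + (2), f''(x) = 2
Step 1: f'(-1) = 0, x_1 = -1 - 0/2 = -1
Step 2: f'(-1) = 0, x_2 = -1 (converged)
Newton's method converges in 1 step for quadratics.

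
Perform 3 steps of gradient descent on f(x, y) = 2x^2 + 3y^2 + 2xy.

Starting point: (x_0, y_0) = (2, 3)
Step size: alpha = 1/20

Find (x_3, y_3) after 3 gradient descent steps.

f(x,y) = 2x^2 + 3y^2 + 2xy
grad_x = 4x + 2y, grad_y = 6y + 2x
Step 1: grad = (14, 22), (13/10, 19/10)
Step 2: grad = (9, 14), (17/20, 6/5)
Step 3: grad = (29/5, 89/10), (14/25, 151/200)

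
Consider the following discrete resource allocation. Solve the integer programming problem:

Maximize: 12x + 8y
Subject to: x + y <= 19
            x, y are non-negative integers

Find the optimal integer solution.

Objective: 12x + 8y, constraint: x + y <= 19
Coefficient of x is 12 >= coefficient of y is 8, so allocate the entire budget to x.
Optimal: x = 19, y = 0, value = 228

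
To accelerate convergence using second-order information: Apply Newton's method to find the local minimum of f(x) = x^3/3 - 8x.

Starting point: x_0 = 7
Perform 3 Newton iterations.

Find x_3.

f(x) = x^3/3 - 8x
f'(x) = x^2 - 8, f''(x) = 2x
Newton update: x_{n+1} = x_n - (x_n^2 - 8)/(2*x_n)
Step 1: x_0 = 7, f'=41, f''=14, x_1 = 57/14
Step 2: x_1 = 57/14, f'=1681/196, f''=57/7, x_2 = 4817/1596
Step 3: x_2 = 4817/1596, f'=2825761/2547216, f''=4817/798, x_3 = 43581217/15375864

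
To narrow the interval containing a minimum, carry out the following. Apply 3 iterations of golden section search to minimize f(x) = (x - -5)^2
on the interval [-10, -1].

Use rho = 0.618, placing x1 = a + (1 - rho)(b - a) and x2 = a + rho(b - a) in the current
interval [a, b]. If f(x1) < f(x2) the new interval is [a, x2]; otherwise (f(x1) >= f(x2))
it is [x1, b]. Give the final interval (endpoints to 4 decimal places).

Golden section search for min of f(x) = (x - -5)^2 on [-10, -1].
Each step: x1 = a + (1 - rho)(b - a), x2 = a + rho(b - a); if f(x1) < f(x2) keep [a, x2], otherwise keep [x1, b].
Step 1: [-10.0000, -1.0000], x1=-6.5620 (f=2.4398), x2=-4.4380 (f=0.3158); f(x1) > f(x2) => keep [-6.5620, -1.0000]
Step 2: [-6.5620, -1.0000], x1=-4.4373 (f=0.3166), x2=-3.1247 (f=3.5168); f(x1) < f(x2) => keep [-6.5620, -3.1247]
Step 3: [-6.5620, -3.1247], x1=-5.2489 (f=0.0620), x2=-4.4377 (f=0.3161); f(x1) < f(x2) => keep [-6.5620, -4.4377]
Final interval: [-6.5620, -4.4377]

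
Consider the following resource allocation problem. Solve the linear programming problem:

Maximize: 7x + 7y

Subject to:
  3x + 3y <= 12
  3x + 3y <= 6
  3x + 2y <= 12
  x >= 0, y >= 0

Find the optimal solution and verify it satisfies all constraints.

Feasible vertices: (0, 0), (0, 2), (2, 0)
Objective 7x + 7y at each vertex:
  (0, 0): 0
  (0, 2): 14
  (2, 0): 14
Maximum is 14 at (0, 2).
Verify constraints at (x, y) = (0, 2):
  3*0 + 3*2 = 6 <= 12
  3*0 + 3*2 = 6 <= 6 (active)
  3*0 + 2*2 = 4 <= 12
  x = 0 >= 0, y = 2 >= 0. All constraints satisfied.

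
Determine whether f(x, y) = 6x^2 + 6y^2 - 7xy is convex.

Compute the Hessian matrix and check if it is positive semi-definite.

f(x,y) = 6x^2 + 6y^2 - 7xy
Hessian H = [[12, -7], [-7, 12]]
trace(H) = 24, det(H) = 95
Eigenvalues: (24 +/- sqrt(196)) / 2 = 19, 5
Since both eigenvalues > 0, f is convex.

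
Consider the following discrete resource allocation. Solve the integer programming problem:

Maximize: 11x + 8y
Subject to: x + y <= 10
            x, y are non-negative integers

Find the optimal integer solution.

Objective: 11x + 8y, constraint: x + y <= 10
Coefficient of x is 11 >= coefficient of y is 8, so allocate the entire budget to x.
Optimal: x = 10, y = 0, value = 110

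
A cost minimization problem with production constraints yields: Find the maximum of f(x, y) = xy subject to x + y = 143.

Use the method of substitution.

Substitute y = 143 - x into f(x,y) = xy:
g(x) = x(143 - x) = 143x - x^2
g'(x) = 143 - 2x = 0  =>  x = 143/2
y = 143 - 143/2 = 143/2
Maximum value = (143/2) * (143/2) = 20449/4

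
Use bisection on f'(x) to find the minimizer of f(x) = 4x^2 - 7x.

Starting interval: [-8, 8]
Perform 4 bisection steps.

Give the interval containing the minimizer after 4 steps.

Finding critical point of f(x) = 4x^2 - 7x using bisection on f'(x) = 8x + -7.
f'(x) = 0 when x = 7/8.
Starting interval: [-8, 8]
Step 1: mid = 0, f'(mid) = -7, new interval = [0, 8]
Step 2: mid = 4, f'(mid) = 25, new interval = [0, 4]
Step 3: mid = 2, f'(mid) = 9, new interval = [0, 2]
Step 4: mid = 1, f'(mid) = 1, new interval = [0, 1]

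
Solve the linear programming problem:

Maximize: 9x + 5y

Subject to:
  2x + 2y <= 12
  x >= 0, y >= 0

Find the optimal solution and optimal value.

The feasible region has vertices at [(0, 0), (6, 0), (0, 6)].
Checking objective 9x + 5y at each vertex:
  (0, 0): 9*0 + 5*0 = 0
  (6, 0): 9*6 + 5*0 = 54
  (0, 6): 9*0 + 5*6 = 30
Maximum is 54 at (6, 0).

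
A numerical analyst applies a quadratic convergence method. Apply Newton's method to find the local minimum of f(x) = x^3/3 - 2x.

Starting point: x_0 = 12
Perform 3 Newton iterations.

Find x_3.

f(x) = x^3/3 - 2x
f'(x) = x^2 - 2, f''(x) = 2x
Newton update: x_{n+1} = x_n - (x_n^2 - 2)/(2*x_n)
Step 1: x_0 = 12, f'=142, f''=24, x_1 = 73/12
Step 2: x_1 = 73/12, f'=5041/144, f''=73/6, x_2 = 5617/1752
Step 3: x_2 = 5617/1752, f'=25411681/3069504, f''=5617/876, x_3 = 37689697/19681968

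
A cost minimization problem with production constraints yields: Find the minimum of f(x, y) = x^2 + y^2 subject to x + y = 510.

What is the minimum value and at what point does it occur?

Substitute y = 510 - x into f(x,y) = x^2 + y^2:
g(x) = x^2 + (510 - x)^2 = 2x^2 - 1020x + 260100
g'(x) = 4x - 1020 = 0  =>  x = 255
y = 510 - 255 = 255
Minimum value = 255^2 + 255^2 = 130050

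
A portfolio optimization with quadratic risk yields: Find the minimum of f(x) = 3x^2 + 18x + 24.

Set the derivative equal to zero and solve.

f(x) = 3x^2 + 18x + 24
f'(x) = 6x + (18) = 0
x = -18/6 = -3
f(-3) = -3
Since f''(x) = 6 > 0, this is a minimum.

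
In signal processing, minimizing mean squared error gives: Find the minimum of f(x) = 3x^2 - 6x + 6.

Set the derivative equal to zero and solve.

f(x) = 3x^2 - 6x + 6
f'(x) = 6x + (-6) = 0
x = 6/6 = 1
f(1) = 3
Since f''(x) = 6 > 0, this is a minimum.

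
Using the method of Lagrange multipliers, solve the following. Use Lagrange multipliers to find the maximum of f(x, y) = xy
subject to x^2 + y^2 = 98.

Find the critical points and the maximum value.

Lagrange conditions: y = 2*lambda*x and x = 2*lambda*y
If x = 0 then y = 0, violating the constraint, so x, y != 0.
Dividing: y/x = x/y => x^2 = y^2 => y = x or y = -x
Constraint: 2x^2 = 98 => x^2 = 49 => x = +/-7
Critical points: (7, 7), (-7, -7), (7, -7), (-7, 7)
  y = x:  xy = x^2 = 49  at (7, 7) and (-7, -7)
  y = -x: xy = -x^2 = -49 at (7, -7) and (-7, 7)
Maximum xy = 49 at (7, 7) and (-7, -7)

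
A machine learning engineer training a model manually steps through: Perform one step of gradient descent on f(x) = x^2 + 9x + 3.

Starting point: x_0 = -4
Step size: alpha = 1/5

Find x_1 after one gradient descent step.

f(x) = x^2 + 9x + 3
f'(x) = 2x + 9
f'(-4) = 2*-4 + (9) = 1
x_1 = x_0 - alpha * f'(x_0) = -4 - 1/5 * 1 = -21/5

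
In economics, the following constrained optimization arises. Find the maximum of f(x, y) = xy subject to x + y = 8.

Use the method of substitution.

Substitute y = 8 - x into f(x,y) = xy:
g(x) = x(8 - x) = 8x - x^2
g'(x) = 8 - 2x = 0  =>  x = 4
y = 8 - 4 = 4
Maximum value = 4 * 4 = 16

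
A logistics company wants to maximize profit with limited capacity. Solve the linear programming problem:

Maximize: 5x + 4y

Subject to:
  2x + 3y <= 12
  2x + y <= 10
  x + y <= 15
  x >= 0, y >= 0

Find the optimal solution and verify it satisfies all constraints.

Feasible vertices: (0, 0), (0, 4), (9/2, 1), (5, 0)
Objective 5x + 4y at each vertex:
  (0, 0): 0
  (0, 4): 16
  (9/2, 1): 53/2
  (5, 0): 25
Maximum is 53/2 at (9/2, 1).
Verify constraints at (x, y) = (9/2, 1):
  2*(9/2) + 3*1 = 12 <= 12 (active)
  2*(9/2) + 1*1 = 10 <= 10 (active)
  1*(9/2) + 1*1 = 11/2 <= 15
  x = 9/2 >= 0, y = 1 >= 0. All constraints satisfied.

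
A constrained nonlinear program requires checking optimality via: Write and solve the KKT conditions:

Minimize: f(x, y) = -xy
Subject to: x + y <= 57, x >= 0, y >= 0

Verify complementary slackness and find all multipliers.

Problem: min -xy s.t. x + y <= 57 (multiplier lambda), x >= 0 (mu_x), y >= 0 (mu_y)
KKT stationarity: -y + lambda - mu_x = 0, -x + lambda - mu_y = 0, with lambda, mu_x, mu_y >= 0
Complementary slackness: lambda*(x + y - 57) = 0, mu_x*x = 0, mu_y*y = 0
If lambda = 0: y = -mu_x <= 0 and x = -mu_y <= 0 force x = y = 0 with f = 0; but x = y = 57/2 is feasible with f = -3249/4 < 0, so this is not the minimum. Hence lambda > 0 and x + y = 57.
Try x > 0, y > 0 (so mu_x = mu_y = 0): y = lambda, x = lambda => x = y = lambda
x + y = 57 => 2*lambda = 57 => lambda = 57/2
x* = y* = 57/2 > 0, consistent with mu_x = mu_y = 0.
(Any feasible point with x = 0 or y = 0 has f = 0 > -3249/4, so the minimum is not on those boundaries.)
min(-xy) = -3249/4 (i.e. max xy = 3249/4)
Multipliers: lambda = 57/2, mu_x = 0, mu_y = 0
Complementary slackness: lambda*(x + y - 57) = 57/2*(57/2 + 57/2 - 57) = 0, mu_x*x = 0*57/2 = 0, mu_y*y = 0*57/2 = 0. Satisfied.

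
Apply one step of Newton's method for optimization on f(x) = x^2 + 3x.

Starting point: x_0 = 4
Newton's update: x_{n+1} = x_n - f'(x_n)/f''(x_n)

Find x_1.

f(x) = x^2 + 3x
f'(x) = 2x + (3), f''(x) = 2
Newton step: x_1 = x_0 - f'(x_0)/f''(x_0)
f'(4) = 11
x_1 = 4 - 11/2 = -3/2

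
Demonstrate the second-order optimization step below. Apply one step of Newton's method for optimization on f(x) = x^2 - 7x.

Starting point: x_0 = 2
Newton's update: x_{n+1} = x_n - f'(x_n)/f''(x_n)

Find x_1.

f(x) = x^2 - 7x
f'(x) = 2x + (-7), f''(x) = 2
Newton step: x_1 = x_0 - f'(x_0)/f''(x_0)
f'(2) = -3
x_1 = 2 - -3/2 = 7/2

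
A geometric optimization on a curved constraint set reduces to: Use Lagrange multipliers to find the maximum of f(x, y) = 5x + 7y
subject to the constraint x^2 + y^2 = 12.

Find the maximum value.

Set up Lagrange conditions: grad f = lambda * grad g
  5 = 2*lambda*x
  7 = 2*lambda*y
From these: x/y = 5/7, so x = 5t, y = 7t for some t.
Substitute into constraint: (5t)^2 + (7t)^2 = 12
  t^2 * 74 = 12
  t = sqrt(12/74)
Maximum = 5*x + 7*y = (5^2 + 7^2)*t = 74 * sqrt(12/74) = sqrt(888)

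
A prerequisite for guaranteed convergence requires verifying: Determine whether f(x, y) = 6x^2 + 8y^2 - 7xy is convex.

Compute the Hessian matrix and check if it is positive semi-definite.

f(x,y) = 6x^2 + 8y^2 - 7xy
Hessian H = [[12, -7], [-7, 16]]
trace(H) = 28, det(H) = 143
Eigenvalues: (28 +/- sqrt(212)) / 2 = 21.28, 6.72
Since both eigenvalues > 0, f is convex.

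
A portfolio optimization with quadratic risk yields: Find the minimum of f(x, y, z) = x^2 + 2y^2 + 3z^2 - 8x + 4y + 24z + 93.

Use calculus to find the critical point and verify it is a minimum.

f(x,y,z) = x^2 + 2y^2 + 3z^2 - 8x + 4y + 24z + 93
df/dx = 2x + (-8) = 0 => x = 4
df/dy = 4y + (4) = 0 => y = -1
df/dz = 6z + (24) = 0 => z = -4
f(4,-1,-4) = 1*(4)^2 + 2*(-1)^2 + 3*(-4)^2 + -8*(4) + 4*(-1) + 24*(-4) + 93 = 27
Hessian is diagonal with entries 2, 4, 6 > 0, confirmed minimum.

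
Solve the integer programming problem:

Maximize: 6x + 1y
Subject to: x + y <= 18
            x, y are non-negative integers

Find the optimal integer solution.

Objective: 6x + 1y, constraint: x + y <= 18
Coefficient of x is 6 >= coefficient of y is 1, so allocate the entire budget to x.
Optimal: x = 18, y = 0, value = 108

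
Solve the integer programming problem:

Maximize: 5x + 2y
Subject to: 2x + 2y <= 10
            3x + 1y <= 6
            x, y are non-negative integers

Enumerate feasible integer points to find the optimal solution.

Constraint 1: 2x + 2y <= 10
Constraint 2: 3x + 1y <= 6
Feasible x range (need y >= 0): 0 <= x <= min(10/2, 6/3) => x in {0, ..., 2}.
Enumerate feasible integer points row by row (the coefficient of y is 2 > 0, so for each x the largest feasible y gives the best value):
  x = 0: y <= min((10 - 2*0)/2, (6 - 3*0)/1) => y in {0, ..., 5}; best 5*0 + 2*5 = 10
  x = 1: y <= min((10 - 2*1)/2, (6 - 3*1)/1) => y in {0, ..., 3}; best 5*1 + 2*3 = 11
  x = 2: y <= min((10 - 2*2)/2, (6 - 3*2)/1) => y in {0}; best 5*2 + 2*0 = 10
The maximum 5x + 2y = 11 is achieved at x = 1, y = 3.
Check: 2*1 + 2*3 = 8 <= 10 and 3*1 + 1*3 = 6 <= 6.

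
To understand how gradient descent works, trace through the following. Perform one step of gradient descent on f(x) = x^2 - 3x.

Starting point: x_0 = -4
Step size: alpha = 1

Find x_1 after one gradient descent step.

f(x) = x^2 - 3x
f'(x) = 2x - 3
f'(-4) = 2*-4 + (-3) = -11
x_1 = x_0 - alpha * f'(x_0) = -4 - 1 * -11 = 7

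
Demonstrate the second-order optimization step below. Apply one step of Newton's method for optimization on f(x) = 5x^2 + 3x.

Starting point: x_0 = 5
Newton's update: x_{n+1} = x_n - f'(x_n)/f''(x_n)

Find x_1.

f(x) = 5x^2 + 3x
f'(x) = 10x + (3), f''(x) = 10
Newton step: x_1 = x_0 - f'(x_0)/f''(x_0)
f'(5) = 53
x_1 = 5 - 53/10 = -3/10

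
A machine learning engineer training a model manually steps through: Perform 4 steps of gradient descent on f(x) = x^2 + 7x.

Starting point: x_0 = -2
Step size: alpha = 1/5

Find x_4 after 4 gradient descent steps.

f(x) = x^2 + 7x, f'(x) = 2x + (7)
Step 1: f'(-2) = 3, x_1 = -2 - 1/5 * 3 = -13/5
Step 2: f'(-13/5) = 9/5, x_2 = -13/5 - 1/5 * 9/5 = -74/25
Step 3: f'(-74/25) = 27/25, x_3 = -74/25 - 1/5 * 27/25 = -397/125
Step 4: f'(-397/125) = 81/125, x_4 = -397/125 - 1/5 * 81/125 = -2066/625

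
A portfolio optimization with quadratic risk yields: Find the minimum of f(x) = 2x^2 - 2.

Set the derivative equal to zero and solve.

f(x) = 2x^2 - 2
f'(x) = 4x + (0) = 0
x = 0/4 = 0
f(0) = -2
Since f''(x) = 4 > 0, this is a minimum.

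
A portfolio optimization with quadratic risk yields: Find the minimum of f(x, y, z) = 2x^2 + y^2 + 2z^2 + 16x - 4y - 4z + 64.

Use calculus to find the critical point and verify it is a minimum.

f(x,y,z) = 2x^2 + y^2 + 2z^2 + 16x - 4y - 4z + 64
df/dx = 4x + (16) = 0 => x = -4
df/dy = 2y + (-4) = 0 => y = 2
df/dz = 4z + (-4) = 0 => z = 1
f(-4,2,1) = 2*(-4)^2 + 1*(2)^2 + 2*(1)^2 + 16*(-4) + -4*(2) + -4*(1) + 64 = 26
Hessian is diagonal with entries 4, 2, 4 > 0, confirmed minimum.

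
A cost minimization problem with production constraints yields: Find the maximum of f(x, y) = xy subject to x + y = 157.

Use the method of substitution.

Substitute y = 157 - x into f(x,y) = xy:
g(x) = x(157 - x) = 157x - x^2
g'(x) = 157 - 2x = 0  =>  x = 157/2
y = 157 - 157/2 = 157/2
Maximum value = (157/2) * (157/2) = 24649/4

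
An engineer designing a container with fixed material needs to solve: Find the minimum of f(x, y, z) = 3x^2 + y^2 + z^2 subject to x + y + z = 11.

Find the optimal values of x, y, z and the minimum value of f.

Using Lagrange multipliers on f = 3x^2 + y^2 + z^2 with constraint x + y + z = 11:
Conditions: 2*3*x = lambda, 2*1*y = lambda, 2*1*z = lambda
So x = lambda/6, y = lambda/2, z = lambda/2
Substituting into constraint: lambda * (7/6) = 11
lambda = 66/7
x = 11/7, y = 33/7, z = 33/7
Minimum value = 363/7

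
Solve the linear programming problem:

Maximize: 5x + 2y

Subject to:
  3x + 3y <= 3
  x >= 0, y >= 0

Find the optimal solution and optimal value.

The feasible region has vertices at [(0, 0), (1, 0), (0, 1)].
Checking objective 5x + 2y at each vertex:
  (0, 0): 5*0 + 2*0 = 0
  (1, 0): 5*1 + 2*0 = 5
  (0, 1): 5*0 + 2*1 = 2
Maximum is 5 at (1, 0).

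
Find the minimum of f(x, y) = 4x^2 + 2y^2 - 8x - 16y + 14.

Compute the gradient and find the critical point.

f(x,y) = 4x^2 + 2y^2 - 8x - 16y + 14
df/dx = 8x + (-8) = 0  =>  x = 1
df/dy = 4y + (-16) = 0  =>  y = 4
f(1, 4) = 4*(1)^2 + 2*(4)^2 + -8*(1) + -16*(4) + 14 = -22
Hessian is diagonal with entries 8, 4 > 0, so this is a minimum.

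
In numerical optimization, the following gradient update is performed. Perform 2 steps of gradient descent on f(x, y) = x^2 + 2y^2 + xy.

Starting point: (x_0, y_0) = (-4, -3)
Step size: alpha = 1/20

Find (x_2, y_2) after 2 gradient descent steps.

f(x,y) = x^2 + 2y^2 + xy
grad_x = 2x + 1y, grad_y = 4y + 1x
Step 1: grad = (-11, -16), (-69/20, -11/5)
Step 2: grad = (-91/10, -49/4), (-599/200, -127/80)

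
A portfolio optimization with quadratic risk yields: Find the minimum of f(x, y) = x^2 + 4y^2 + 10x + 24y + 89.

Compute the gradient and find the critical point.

f(x,y) = x^2 + 4y^2 + 10x + 24y + 89
df/dx = 2x + (10) = 0  =>  x = -5
df/dy = 8y + (24) = 0  =>  y = -3
f(-5, -3) = 1*(-5)^2 + 4*(-3)^2 + 10*(-5) + 24*(-3) + 89 = 28
Hessian is diagonal with entries 2, 8 > 0, so this is a minimum.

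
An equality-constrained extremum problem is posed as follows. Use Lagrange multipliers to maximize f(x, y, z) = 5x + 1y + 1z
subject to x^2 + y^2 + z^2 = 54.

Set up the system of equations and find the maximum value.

Lagrange conditions: 5 = 2*lambda*x, 1 = 2*lambda*y, 1 = 2*lambda*z
So x:5 = y:1 = z:1, i.e. x = 5t, y = 1t, z = 1t
Constraint: t^2*(5^2 + 1^2 + 1^2) = 54
  t^2 * 27 = 54  =>  t = sqrt(2)
Maximum = 5*5t + 1*1t + 1*1t = 27*sqrt(2) = sqrt(1458)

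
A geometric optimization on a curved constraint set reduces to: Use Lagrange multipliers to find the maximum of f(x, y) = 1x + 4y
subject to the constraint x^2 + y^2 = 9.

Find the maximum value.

Set up Lagrange conditions: grad f = lambda * grad g
  1 = 2*lambda*x
  4 = 2*lambda*y
From these: x/y = 1/4, so x = 1t, y = 4t for some t.
Substitute into constraint: (1t)^2 + (4t)^2 = 9
  t^2 * 17 = 9
  t = sqrt(9/17)
Maximum = 1*x + 4*y = (1^2 + 4^2)*t = 17 * sqrt(9/17) = sqrt(153)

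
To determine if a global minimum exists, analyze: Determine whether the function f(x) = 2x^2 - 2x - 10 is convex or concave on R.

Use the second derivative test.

f(x) = 2x^2 - 2x - 10
f'(x) = 4x - 2
f''(x) = 4
Since f''(x) = 4 > 0 for all x, f is convex on R.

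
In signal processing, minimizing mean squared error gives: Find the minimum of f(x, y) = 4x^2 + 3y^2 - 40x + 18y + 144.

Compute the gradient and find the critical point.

f(x,y) = 4x^2 + 3y^2 - 40x + 18y + 144
df/dx = 8x + (-40) = 0  =>  x = 5
df/dy = 6y + (18) = 0  =>  y = -3
f(5, -3) = 4*(5)^2 + 3*(-3)^2 + -40*(5) + 18*(-3) + 144 = 17
Hessian is diagonal with entries 8, 6 > 0, so this is a minimum.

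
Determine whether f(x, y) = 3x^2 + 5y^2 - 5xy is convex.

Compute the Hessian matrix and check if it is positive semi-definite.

f(x,y) = 3x^2 + 5y^2 - 5xy
Hessian H = [[6, -5], [-5, 10]]
trace(H) = 16, det(H) = 35
Eigenvalues: (16 +/- sqrt(116)) / 2 = 13.39, 2.615
Since both eigenvalues > 0, f is convex.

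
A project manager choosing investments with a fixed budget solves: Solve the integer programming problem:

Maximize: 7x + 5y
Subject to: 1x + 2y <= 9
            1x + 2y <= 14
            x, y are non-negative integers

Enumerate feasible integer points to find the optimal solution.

Constraint 1: 1x + 2y <= 9
Constraint 2: 1x + 2y <= 14
Feasible x range (need y >= 0): 0 <= x <= min(9/1, 14/1) => x in {0, ..., 9}.
Enumerate feasible integer points row by row (the coefficient of y is 5 > 0, so for each x the largest feasible y gives the best value):
  x = 0: y <= min((9 - 1*0)/2, (14 - 1*0)/2) => y in {0, ..., 4}; best 7*0 + 5*4 = 20
  x = 1: y <= min((9 - 1*1)/2, (14 - 1*1)/2) => y in {0, ..., 4}; best 7*1 + 5*4 = 27
  x = 2: y <= min((9 - 1*2)/2, (14 - 1*2)/2) => y in {0, ..., 3}; best 7*2 + 5*3 = 29
  x = 3: y <= min((9 - 1*3)/2, (14 - 1*3)/2) => y in {0, ..., 3}; best 7*3 + 5*3 = 36
  x = 4: y <= min((9 - 1*4)/2, (14 - 1*4)/2) => y in {0, ..., 2}; best 7*4 + 5*2 = 38
  x = 5: y <= min((9 - 1*5)/2, (14 - 1*5)/2) => y in {0, ..., 2}; best 7*5 + 5*2 = 45
  x = 6: y <= min((9 - 1*6)/2, (14 - 1*6)/2) => y in {0, ..., 1}; best 7*6 + 5*1 = 47
  x = 7: y <= min((9 - 1*7)/2, (14 - 1*7)/2) => y in {0, ..., 1}; best 7*7 + 5*1 = 54
  x = 8: y <= min((9 - 1*8)/2, (14 - 1*8)/2) => y in {0}; best 7*8 + 5*0 = 56
  x = 9: y <= min((9 - 1*9)/2, (14 - 1*9)/2) => y in {0}; best 7*9 + 5*0 = 63
The maximum 7x + 5y = 63 is achieved at x = 9, y = 0.
Check: 1*9 + 2*0 = 9 <= 9 and 1*9 + 2*0 = 9 <= 14.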